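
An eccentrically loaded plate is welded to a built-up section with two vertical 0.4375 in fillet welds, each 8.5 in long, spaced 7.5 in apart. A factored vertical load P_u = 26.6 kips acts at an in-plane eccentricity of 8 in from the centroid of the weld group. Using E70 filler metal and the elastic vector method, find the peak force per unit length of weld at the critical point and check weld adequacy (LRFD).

f_max ≈ 4.72 kip/in; adequate

E70XX → F_EXX = 70 ksi.
Total weld length L_w = 17 in. Treat welds as unit-width lines.
Polar moment about centroid: J = 2[d³/12 + d(b/2)²] = 2[8.5³/12 + 8.5×3.75²] = 341.4 in³.
Direct shear f_v = P/L_w = 26.6 / 17 = 1.565 kip/in (vertical).
Torsion M = P·e = 26.6 × 8 = 212.8 kip·in.
Critical point at (x, y) = (3.75, 4.25) from centroid. f_tx = M·y/J = 2.649 kip/in; f_ty = M·x/J = 2.337 kip/in.
Resultant f_max = √[f_tx² + (f_v + f_ty)²] = √[2.649² + (1.565 + 2.337)²] = 4.716 kip/in.
Capacity per unit length: φr_n = 0.75 × 0.6 × 70 × (0.707 × 0.4375) = 9.743 kip/in.
4.716 ≤ 9.743 → adequate.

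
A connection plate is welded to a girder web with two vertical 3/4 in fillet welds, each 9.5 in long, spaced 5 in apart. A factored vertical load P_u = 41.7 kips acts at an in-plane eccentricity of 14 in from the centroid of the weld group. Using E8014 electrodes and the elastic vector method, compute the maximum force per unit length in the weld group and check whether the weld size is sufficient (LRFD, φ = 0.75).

f_max ≈ 13.1 kip/in; adequate

E80XX → F_EXX = 80 ksi.
Total weld length L_w = 19 in. Treat welds as unit-width lines.
Polar moment about centroid: J = 2[d³/12 + d(b/2)²] = 2[9.5³/12 + 9.5×2.5²] = 261.6 in³.
Direct shear f_v = P/L_w = 41.7 / 19 = 2.195 kip/in (vertical).
Torsion M = P·e = 41.7 × 14 = 583.8 kip·in.
Critical point at (x, y) = (2.5, 4.75) from centroid. f_tx = M·y/J = 10.6 kip/in; f_ty = M·x/J = 5.578 kip/in.
Resultant f_max = √[f_tx² + (f_v + f_ty)²] = √[10.6² + (2.195 + 5.578)²] = 13.14 kip/in.
Capacity per unit length: φr_n = 0.75 × 0.6 × 80 × (0.707 × 0.75) = 19.09 kip/in.
13.14 ≤ 19.09 → adequate.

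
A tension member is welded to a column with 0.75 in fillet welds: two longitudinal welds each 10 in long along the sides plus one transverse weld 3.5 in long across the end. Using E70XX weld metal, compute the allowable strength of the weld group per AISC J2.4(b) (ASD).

R_n/Ω ≈ 262 kip

E70XX → F_EXX = 70 ksi.
t_e = 0.707 × 0.75 = 0.5302 in.
R_nwl = 0.6 × 70 × 0.5302 × 20 = 445.4 kip (longitudinal, 2 welds).
R_nwt = 0.6 × 70 × 0.5302 × 3.5 = 77.95 kip (transverse, base value).
(i) R_nwl + R_nwt = 523.4 kip; (ii) 0.85 R_nwl + 1.5 R_nwt = 495.5 kip.
R_n = max = 523.4 kip [governs: (i)]; R_n/Ω = 261.7 kip.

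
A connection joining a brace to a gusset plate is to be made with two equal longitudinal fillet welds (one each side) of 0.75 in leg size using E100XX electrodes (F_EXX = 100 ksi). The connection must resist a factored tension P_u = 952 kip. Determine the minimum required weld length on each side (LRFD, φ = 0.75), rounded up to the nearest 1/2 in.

L = 20 in on each side

Throat t_e = 0.707 × 0.75 = 0.5302 in.
φr_n = 0.75 × 0.6 × 100 × 0.5302 = 23.86 kip/in.
L_req = P_u / φr_n = 952 / 23.86 = 39.9 in total.
Per side: 39.9 / 2 = 19.95 in.
Round up → use L = 20 in on each side.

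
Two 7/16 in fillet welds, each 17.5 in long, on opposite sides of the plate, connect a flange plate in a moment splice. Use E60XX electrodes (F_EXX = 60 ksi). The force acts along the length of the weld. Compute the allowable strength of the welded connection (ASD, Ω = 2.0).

Effective throat t_e = 0.707 × 0.4375 = 0.3093 in.
Total length L = 35 in; A_we = 0.3093 × 35 = 10.83 in².
F_nw = 0.6 F_EXX = 0.6 × 60 = 36 ksi.
R_n = 36 × 10.83 = 389.7 kips; R_n/Ω = 389.7/2.0 = 194.9 kips.

R_n/Ω ≈ 195 kips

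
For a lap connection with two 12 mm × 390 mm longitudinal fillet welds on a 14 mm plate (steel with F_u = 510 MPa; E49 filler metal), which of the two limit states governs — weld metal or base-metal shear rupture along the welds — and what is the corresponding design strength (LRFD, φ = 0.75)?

φR_n ≈ 1460 kN (weld metal governs)

E49XX → F_EXX = 490 MPa.
t_e = 0.707 × 12 = 8.484 mm; L = 780 mm.
Weld metal: φR_n = 0.75 × 0.6 × 490 × 8.484 × 780 × 10⁻³ = 1459 kN.
Base metal (shear rupture): φR_n = 0.75 × 0.6 × 510 × 14 × 780 × 10⁻³ = 2506 kN.
Governing: weld metal.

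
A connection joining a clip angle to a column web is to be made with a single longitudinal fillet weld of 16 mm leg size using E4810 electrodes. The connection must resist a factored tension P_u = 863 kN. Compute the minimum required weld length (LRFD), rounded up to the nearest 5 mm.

E48XX → F_EXX = 480 MPa.
Throat t_e = 0.707 × 16 = 11.31 mm.
φr_n = 0.75 × 0.6 × 480 × 11.31 × 10⁻³ = 2.443 kN/mm.
L_req = P_u / φr_n = 863 / 2.443 = 353.2 mm total.
Round up → use L = 355 mm.

L = 355 mm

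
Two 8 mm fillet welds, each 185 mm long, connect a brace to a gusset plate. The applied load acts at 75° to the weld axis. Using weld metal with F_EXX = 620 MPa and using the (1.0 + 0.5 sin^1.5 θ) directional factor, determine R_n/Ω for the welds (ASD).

R_n/Ω ≈ 574 kN

t_e = 0.707 × 8 = 5.656 mm; A_we = 5.656 × 370 = 2093 mm².
Directional factor: 1.0 + 0.5 sin^1.5(75°) = 1.475.
F_nw = 0.6 × 620 × 1.475 = 548.6 MPa.
R_n/Ω = (548.6 × 2093) / 2.0 × 10⁻³ = 574 kN.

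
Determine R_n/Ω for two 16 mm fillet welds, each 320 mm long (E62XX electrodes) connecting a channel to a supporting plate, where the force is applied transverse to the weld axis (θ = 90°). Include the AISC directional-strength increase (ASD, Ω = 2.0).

E62XX → F_EXX = 620 MPa.
t_e = 0.707 × 16 = 11.31 mm; A_we = 11.31 × 640 = 7240 mm².
Directional factor: 1.0 + 0.5 sin^1.5(90°) = 1.5.
F_nw = 0.6 × 620 × 1.5 = 558 MPa.
R_n/Ω = (558 × 7240) / 2.0 × 10⁻³ = 2020 kN.

R_n/Ω ≈ 2020 kN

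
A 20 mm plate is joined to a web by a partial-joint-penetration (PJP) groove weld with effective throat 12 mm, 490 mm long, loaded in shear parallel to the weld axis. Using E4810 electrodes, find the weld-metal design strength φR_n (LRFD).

φR_n ≈ 1270 kN

E48XX → F_EXX = 480 MPa.
Effective throat (given) t_e = 12 mm.
A_we = 12 × 490 = 5880 mm².
F_nw = 0.6 F_EXX = 288 MPa.
φR_n = 0.75 × 288 × 5880 × 10⁻³ = 1270 kN.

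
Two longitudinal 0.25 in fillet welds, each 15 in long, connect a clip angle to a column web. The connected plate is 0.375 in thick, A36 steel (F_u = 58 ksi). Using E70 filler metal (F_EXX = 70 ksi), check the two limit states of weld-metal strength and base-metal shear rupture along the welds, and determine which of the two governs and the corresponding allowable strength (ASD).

t_e = 0.707 × 0.25 = 0.1767 in; L = 30 in.
Weld metal: R_n/Ω = (1/2.0) × 0.6 × 70 × 0.1767 × 30 = 111.4 kip.
Base metal (shear rupture): R_n/Ω = (1/2.0) × 0.6 × 58 × 0.375 × 30 = 195.7 kip.
Governing: weld metal.

R_n/Ω ≈ 111 kip (weld metal governs)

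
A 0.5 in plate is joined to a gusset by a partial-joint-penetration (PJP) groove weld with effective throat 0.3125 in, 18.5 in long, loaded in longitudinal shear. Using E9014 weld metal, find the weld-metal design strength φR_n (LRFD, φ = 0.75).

φR_n ≈ 234 kip

E90XX → F_EXX = 90 ksi.
Effective throat (given) t_e = 0.3125 in.
A_we = 0.3125 × 18.5 = 5.781 in².
F_nw = 0.6 F_EXX = 54 ksi.
φR_n = 0.75 × 54 × 5.781 = 234.1 kip.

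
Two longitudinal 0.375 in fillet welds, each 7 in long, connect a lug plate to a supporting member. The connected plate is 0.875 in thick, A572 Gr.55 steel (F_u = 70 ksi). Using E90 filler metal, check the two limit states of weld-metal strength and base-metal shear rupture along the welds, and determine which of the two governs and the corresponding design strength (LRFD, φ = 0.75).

E90XX → F_EXX = 90 ksi.
t_e = 0.707 × 0.375 = 0.2651 in; L = 14 in.
Weld metal: φR_n = 0.75 × 0.6 × 90 × 0.2651 × 14 = 150.3 kips.
Base metal (shear rupture): φR_n = 0.75 × 0.6 × 70 × 0.875 × 14 = 385.9 kips.
Governing: weld metal.

φR_n ≈ 150 kips (weld metal governs)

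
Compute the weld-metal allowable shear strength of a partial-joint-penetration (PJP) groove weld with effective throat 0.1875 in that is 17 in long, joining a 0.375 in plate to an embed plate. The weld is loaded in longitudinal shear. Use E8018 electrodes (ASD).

E80XX → F_EXX = 80 ksi.
Effective throat (given) t_e = 0.1875 in.
A_we = 0.1875 × 17 = 3.188 in².
F_nw = 0.6 F_EXX = 48 ksi.
R_n/Ω = (48 × 3.188) / 2.0 = 76.5 kips.

R_n/Ω ≈ 76.5 kips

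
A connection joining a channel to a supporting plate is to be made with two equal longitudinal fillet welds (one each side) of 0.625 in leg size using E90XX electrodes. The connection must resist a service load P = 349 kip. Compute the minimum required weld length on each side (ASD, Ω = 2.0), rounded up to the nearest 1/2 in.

L = 15 in on each side

E90XX → F_EXX = 90 ksi.
Throat t_e = 0.707 × 0.625 = 0.4419 in.
r_n/Ω = (0.6 × 90 × 0.4419) / 2.0 = 11.93 kip/in.
L_req = P / (r_n/Ω) = 349 / 11.93 = 29.25 in total.
Per side: 29.25 / 2 = 14.63 in.
Round up → use L = 15 in on each side.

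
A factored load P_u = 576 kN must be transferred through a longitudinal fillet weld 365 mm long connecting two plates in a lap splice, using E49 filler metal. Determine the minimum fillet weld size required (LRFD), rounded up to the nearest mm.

E49XX → F_EXX = 490 MPa.
Total weld length L = 365 mm.
Required throat t_e = P_u / (φ × 0.6 F_EXX × L) = 576 / (0.75 × 0.6 × 490 × 365 × 10⁻³) = 7.157 mm.
Required leg w = t_e / 0.707 = 10.12 mm → use 11 mm.

w = 11 mm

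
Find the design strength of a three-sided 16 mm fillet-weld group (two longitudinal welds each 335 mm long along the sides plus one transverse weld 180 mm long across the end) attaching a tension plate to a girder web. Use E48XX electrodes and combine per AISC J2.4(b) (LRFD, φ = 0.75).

φR_n ≈ 2080 kN

E48XX → F_EXX = 480 MPa.
t_e = 0.707 × 16 = 11.31 mm.
R_nwl = 0.6 × 480 × 11.31 × 670 × 10⁻³ = 2183 kN (longitudinal, 2 welds).
R_nwt = 0.6 × 480 × 11.31 × 180 × 10⁻³ = 586.4 kN (transverse, base value).
(i) R_nwl + R_nwt = 2769 kN; (ii) 0.85 R_nwl + 1.5 R_nwt = 2735 kN.
R_n = max = 2769 kN [governs: (i)]; φR_n = 2077 kN.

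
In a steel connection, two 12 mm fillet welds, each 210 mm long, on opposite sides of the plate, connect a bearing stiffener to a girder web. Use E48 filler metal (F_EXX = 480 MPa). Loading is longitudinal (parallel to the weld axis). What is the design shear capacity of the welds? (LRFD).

Effective throat t_e = 0.707 × 12 = 8.484 mm.
Total length L = 420 mm; A_we = 8.484 × 420 = 3563 mm².
F_nw = 0.6 F_EXX = 0.6 × 480 = 288 MPa.
φR_n = 0.75 × 288 × 3563 × 10⁻³ = 769.7 kN.

φR_n ≈ 770 kN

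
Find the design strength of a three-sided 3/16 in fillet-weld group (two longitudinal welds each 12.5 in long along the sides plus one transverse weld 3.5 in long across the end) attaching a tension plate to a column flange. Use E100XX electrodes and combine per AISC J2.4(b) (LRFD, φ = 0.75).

φR_n ≈ 170 kip

E100XX → F_EXX = 100 ksi.
t_e = 0.707 × 0.1875 = 0.1326 in.
R_nwl = 0.6 × 100 × 0.1326 × 25 = 198.8 kip (longitudinal, 2 welds).
R_nwt = 0.6 × 100 × 0.1326 × 3.5 = 27.84 kip (transverse, base value).
(i) R_nwl + R_nwt = 226.7 kip; (ii) 0.85 R_nwl + 1.5 R_nwt = 210.8 kip.
R_n = max = 226.7 kip [governs: (i)]; φR_n = 170 kip.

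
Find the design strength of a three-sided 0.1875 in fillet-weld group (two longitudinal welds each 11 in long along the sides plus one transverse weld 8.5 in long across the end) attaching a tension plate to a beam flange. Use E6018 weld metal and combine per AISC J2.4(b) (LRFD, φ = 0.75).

φR_n ≈ 113 kips

E60XX → F_EXX = 60 ksi.
t_e = 0.707 × 0.1875 = 0.1326 in.
R_nwl = 0.6 × 60 × 0.1326 × 22 = 105 kips (longitudinal, 2 welds).
R_nwt = 0.6 × 60 × 0.1326 × 8.5 = 40.56 kips (transverse, base value).
(i) R_nwl + R_nwt = 145.6 kips; (ii) 0.85 R_nwl + 1.5 R_nwt = 150.1 kips.
R_n = max = 150.1 kips [governs: (ii)]; φR_n = 112.6 kips.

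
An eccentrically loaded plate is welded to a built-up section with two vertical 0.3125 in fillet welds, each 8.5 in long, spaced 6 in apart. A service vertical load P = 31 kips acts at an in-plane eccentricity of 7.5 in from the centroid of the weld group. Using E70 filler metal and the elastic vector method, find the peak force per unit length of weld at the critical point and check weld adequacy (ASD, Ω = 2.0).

f_max ≈ 5.98 kip/in; NOT adequate

E70XX → F_EXX = 70 ksi.
Total weld length L_w = 17 in. Treat welds as unit-width lines.
Polar moment about centroid: J = 2[d³/12 + d(b/2)²] = 2[8.5³/12 + 8.5×3²] = 255.4 in³.
Direct shear f_v = P/L_w = 31 / 17 = 1.824 kip/in (vertical).
Torsion M = P·e = 31 × 7.5 = 232.5 kip·in.
Critical point at (x, y) = (3, 4.25) from centroid. f_tx = M·y/J = 3.87 kip/in; f_ty = M·x/J = 2.732 kip/in.
Resultant f_max = √[f_tx² + (f_v + f_ty)²] = √[3.87² + (1.824 + 2.732)²] = 5.977 kip/in.
Capacity per unit length: r_n/Ω = (1/2.0) × 0.6 × 70 × (0.707 × 0.3125) = 4.64 kip/in.
5.977 > 4.64 → NOT adequate.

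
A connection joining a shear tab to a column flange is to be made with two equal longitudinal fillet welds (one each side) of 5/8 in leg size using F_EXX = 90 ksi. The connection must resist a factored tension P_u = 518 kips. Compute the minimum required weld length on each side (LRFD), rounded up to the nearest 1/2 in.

L = 14.5 in on each side

Throat t_e = 0.707 × 0.625 = 0.4419 in.
φr_n = 0.75 × 0.6 × 90 × 0.4419 = 17.9 kips/in.
L_req = P_u / φr_n = 518 / 17.9 = 28.95 in total.
Per side: 28.95 / 2 = 14.47 in.
Round up → use L = 14.5 in on each side.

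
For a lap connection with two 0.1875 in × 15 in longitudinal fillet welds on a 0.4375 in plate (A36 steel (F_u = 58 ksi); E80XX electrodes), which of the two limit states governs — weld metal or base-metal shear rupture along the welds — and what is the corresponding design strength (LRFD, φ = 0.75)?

E80XX → F_EXX = 80 ksi.
t_e = 0.707 × 0.1875 = 0.1326 in; L = 30 in.
Weld metal: φR_n = 0.75 × 0.6 × 80 × 0.1326 × 30 = 143.2 kips.
Base metal (shear rupture): φR_n = 0.75 × 0.6 × 58 × 0.4375 × 30 = 342.6 kips.
Governing: weld metal.

φR_n ≈ 143 kips (weld metal governs)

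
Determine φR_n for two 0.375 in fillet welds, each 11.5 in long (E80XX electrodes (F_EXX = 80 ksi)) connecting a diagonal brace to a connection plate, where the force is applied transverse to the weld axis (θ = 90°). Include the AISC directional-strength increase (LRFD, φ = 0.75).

φR_n ≈ 329 kip

t_e = 0.707 × 0.375 = 0.2651 in; A_we = 0.2651 × 23 = 6.098 in².
Directional factor: 1.0 + 0.5 sin^1.5(90°) = 1.5.
F_nw = 0.6 × 80 × 1.5 = 72 ksi.
φR_n = 0.75 × 72 × 6.098 = 329.3 kip.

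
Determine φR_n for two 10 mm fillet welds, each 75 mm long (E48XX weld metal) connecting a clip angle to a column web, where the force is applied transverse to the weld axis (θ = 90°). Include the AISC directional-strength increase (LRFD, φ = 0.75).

φR_n ≈ 344 kN

E48XX → F_EXX = 480 MPa.
t_e = 0.707 × 10 = 7.07 mm; A_we = 7.07 × 150 = 1060 mm².
Directional factor: 1.0 + 0.5 sin^1.5(90°) = 1.5.
F_nw = 0.6 × 480 × 1.5 = 432 MPa.
φR_n = 0.75 × 432 × 1060 × 10⁻³ = 343.6 kN.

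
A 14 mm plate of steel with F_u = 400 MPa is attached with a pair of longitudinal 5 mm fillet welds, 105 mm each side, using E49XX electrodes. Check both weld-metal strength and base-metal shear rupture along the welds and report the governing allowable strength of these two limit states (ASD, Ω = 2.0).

R_n/Ω ≈ 109 kN (weld metal governs)

E49XX → F_EXX = 490 MPa.
t_e = 0.707 × 5 = 3.535 mm; L = 210 mm.
Weld metal: R_n/Ω = (1/2.0) × 0.6 × 490 × 3.535 × 210 × 10⁻³ = 109.1 kN.
Base metal (shear rupture): R_n/Ω = (1/2.0) × 0.6 × 400 × 14 × 210 × 10⁻³ = 352.8 kN.
Governing: weld metal.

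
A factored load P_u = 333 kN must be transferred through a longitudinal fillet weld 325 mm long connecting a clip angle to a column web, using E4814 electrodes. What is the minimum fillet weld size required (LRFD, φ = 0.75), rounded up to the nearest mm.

w = 7 mm

E48XX → F_EXX = 480 MPa.
Total weld length L = 325 mm.
Required throat t_e = P_u / (φ × 0.6 F_EXX × L) = 333 / (0.75 × 0.6 × 480 × 325 × 10⁻³) = 4.744 mm.
Required leg w = t_e / 0.707 = 6.709 mm → use 7 mm.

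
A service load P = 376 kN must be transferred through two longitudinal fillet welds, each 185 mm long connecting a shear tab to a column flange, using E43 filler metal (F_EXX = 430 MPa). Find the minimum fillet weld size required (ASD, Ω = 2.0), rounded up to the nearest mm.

w = 12 mm

Total weld length L = 370 mm.
Required throat t_e = P × Ω / (0.6 F_EXX × L) = 376 × 2.0 / (0.6 × 430 × 370 × 10⁻³) = 7.878 mm.
Required leg w = t_e / 0.707 = 11.14 mm → use 12 mm.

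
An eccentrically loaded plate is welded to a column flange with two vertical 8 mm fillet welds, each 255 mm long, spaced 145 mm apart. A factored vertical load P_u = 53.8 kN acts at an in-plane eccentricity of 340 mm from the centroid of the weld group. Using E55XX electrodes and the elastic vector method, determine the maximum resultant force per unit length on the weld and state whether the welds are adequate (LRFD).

E55XX → F_EXX = 550 MPa.
Total weld length L_w = 510 mm. Treat welds as unit-width lines.
Polar moment about centroid: J = 2[d³/12 + d(b/2)²] = 2[255³/12 + 255×72.5²] = 5444000 mm³.
Direct shear f_v = P/L_w = 53.8×10³ / 510 = 105.5 N/mm (vertical).
Torsion M = P·e = 53.8×10³ × 340 = 18292000 N·mm.
Critical point at (x, y) = (72.5, 127.5) from centroid. f_tx = M·y/J = 428.4 N/mm; f_ty = M·x/J = 243.6 N/mm.
Resultant f_max = √[f_tx² + (f_v + f_ty)²] = √[428.4² + (105.5 + 243.6)²] = 552.6 N/mm.
Capacity per unit length: φr_n = 0.75 × 0.6 × 550 × (0.707 × 8) = 1400 N/mm.
552.6 ≤ 1400 → adequate.

f_max ≈ 553 N/mm; adequate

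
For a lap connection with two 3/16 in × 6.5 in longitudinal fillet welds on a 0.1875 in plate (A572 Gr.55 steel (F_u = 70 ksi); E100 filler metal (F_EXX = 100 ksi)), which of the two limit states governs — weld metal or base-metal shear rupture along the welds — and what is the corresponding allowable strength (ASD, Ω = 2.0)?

R_n/Ω ≈ 51.2 kips (base-metal shear rupture governs)

t_e = 0.707 × 0.1875 = 0.1326 in; L = 13 in.
Weld metal: R_n/Ω = (1/2.0) × 0.6 × 100 × 0.1326 × 13 = 51.7 kips.
Base metal (shear rupture): R_n/Ω = (1/2.0) × 0.6 × 70 × 0.1875 × 13 = 51.19 kips.
Governing: base-metal shear rupture.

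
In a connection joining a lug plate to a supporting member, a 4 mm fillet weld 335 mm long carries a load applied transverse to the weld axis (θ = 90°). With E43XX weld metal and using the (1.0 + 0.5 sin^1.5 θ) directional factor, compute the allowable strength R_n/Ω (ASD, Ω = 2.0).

R_n/Ω ≈ 183 kN

E43XX → F_EXX = 430 MPa.
t_e = 0.707 × 4 = 2.828 mm; A_we = 2.828 × 335 = 947.4 mm².
Directional factor: 1.0 + 0.5 sin^1.5(90°) = 1.5.
F_nw = 0.6 × 430 × 1.5 = 387 MPa.
R_n/Ω = (387 × 947.4) / 2.0 × 10⁻³ = 183.3 kN.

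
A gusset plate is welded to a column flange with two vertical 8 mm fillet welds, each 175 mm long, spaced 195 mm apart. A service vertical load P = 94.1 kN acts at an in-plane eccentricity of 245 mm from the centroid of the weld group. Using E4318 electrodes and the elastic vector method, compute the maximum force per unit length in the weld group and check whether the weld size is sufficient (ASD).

E43XX → F_EXX = 430 MPa.
Total weld length L_w = 350 mm. Treat welds as unit-width lines.
Polar moment about centroid: J = 2[d³/12 + d(b/2)²] = 2[175³/12 + 175×97.5²] = 4220000 mm³.
Direct shear f_v = P/L_w = 94.1×10³ / 350 = 268.9 N/mm (vertical).
Torsion M = P·e = 94.1×10³ × 245 = 23054000 N·mm.
Critical point at (x, y) = (97.5, 87.5) from centroid. f_tx = M·y/J = 478 N/mm; f_ty = M·x/J = 532.6 N/mm.
Resultant f_max = √[f_tx² + (f_v + f_ty)²] = √[478² + (268.9 + 532.6)²] = 933.2 N/mm.
Capacity per unit length: r_n/Ω = (1/2.0) × 0.6 × 430 × (0.707 × 8) = 729.6 N/mm.
933.2 > 729.6 → NOT adequate.

f_max ≈ 933 N/mm; NOT adequate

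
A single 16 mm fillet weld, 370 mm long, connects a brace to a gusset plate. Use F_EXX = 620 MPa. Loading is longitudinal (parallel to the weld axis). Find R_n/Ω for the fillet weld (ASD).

Effective throat t_e = 0.707 × 16 = 11.31 mm.
Total length L = 370 mm; A_we = 11.31 × 370 = 4185 mm².
F_nw = 0.6 F_EXX = 0.6 × 620 = 372 MPa.
R_n = 372 × 4185 × 10⁻³ = 1557 kN; R_n/Ω = 1557/2.0 = 778.5 kN.

R_n/Ω ≈ 778 kN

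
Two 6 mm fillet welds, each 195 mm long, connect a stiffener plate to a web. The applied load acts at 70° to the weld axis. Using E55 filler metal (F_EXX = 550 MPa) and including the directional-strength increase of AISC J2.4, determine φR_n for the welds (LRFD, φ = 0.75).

φR_n ≈ 596 kN

t_e = 0.707 × 6 = 4.242 mm; A_we = 4.242 × 390 = 1654 mm².
Directional factor: 1.0 + 0.5 sin^1.5(70°) = 1.455.
F_nw = 0.6 × 550 × 1.455 = 480.3 MPa.
φR_n = 0.75 × 480.3 × 1654 × 10⁻³ = 596 kN.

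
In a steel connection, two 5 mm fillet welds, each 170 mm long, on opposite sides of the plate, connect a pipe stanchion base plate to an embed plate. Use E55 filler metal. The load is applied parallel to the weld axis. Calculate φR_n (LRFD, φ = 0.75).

E55XX → F_EXX = 550 MPa.
Effective throat t_e = 0.707 × 5 = 3.535 mm.
Total length L = 340 mm; A_we = 3.535 × 340 = 1202 mm².
F_nw = 0.6 F_EXX = 0.6 × 550 = 330 MPa.
φR_n = 0.75 × 330 × 1202 × 10⁻³ = 297.5 kN.

φR_n ≈ 297 kN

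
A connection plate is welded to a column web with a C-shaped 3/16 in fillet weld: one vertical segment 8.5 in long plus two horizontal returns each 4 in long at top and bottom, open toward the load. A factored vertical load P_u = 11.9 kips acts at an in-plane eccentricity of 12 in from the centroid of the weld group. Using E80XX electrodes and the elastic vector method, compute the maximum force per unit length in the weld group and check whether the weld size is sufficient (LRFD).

f_max ≈ 3.81 kip/in; adequate

E80XX → F_EXX = 80 ksi.
Total weld length L_w = 16.5 in. Treat welds as unit-width lines.
Centroid: x̄ = 2×4×2 / 16.5 = 0.9697 in from the vertical weld.
Polar moment about centroid: J = I_x + I_y = [8.5³/12 + 2×4×4.25²] + [8.5×0.9697² + 2(4³/12 + 4×1.03²)] = 222.8 in³.
Direct shear f_v = P/L_w = 11.9 / 16.5 = 0.7212 kip/in (vertical).
Torsion M = P·e = 11.9 × 12 = 142.8 kip·in.
Critical point at (x, y) = (3.03, 4.25) from centroid. f_tx = M·y/J = 2.724 kip/in; f_ty = M·x/J = 1.942 kip/in.
Resultant f_max = √[f_tx² + (f_v + f_ty)²] = √[2.724² + (0.7212 + 1.942)²] = 3.809 kip/in.
Capacity per unit length: φr_n = 0.75 × 0.6 × 80 × (0.707 × 0.1875) = 4.772 kip/in.
3.809 ≤ 4.772 → adequate.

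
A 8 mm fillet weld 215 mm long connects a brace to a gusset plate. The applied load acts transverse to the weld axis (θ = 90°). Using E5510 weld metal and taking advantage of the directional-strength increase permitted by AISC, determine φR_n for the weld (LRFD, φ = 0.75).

E55XX → F_EXX = 550 MPa.
t_e = 0.707 × 8 = 5.656 mm; A_we = 5.656 × 215 = 1216 mm².
Directional factor: 1.0 + 0.5 sin^1.5(90°) = 1.5.
F_nw = 0.6 × 550 × 1.5 = 495 MPa.
φR_n = 0.75 × 495 × 1216 × 10⁻³ = 451.5 kN.

φR_n ≈ 451 kN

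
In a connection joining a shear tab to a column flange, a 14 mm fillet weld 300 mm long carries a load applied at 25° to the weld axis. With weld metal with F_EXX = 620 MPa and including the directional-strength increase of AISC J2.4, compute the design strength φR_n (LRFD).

φR_n ≈ 942 kN

t_e = 0.707 × 14 = 9.898 mm; A_we = 9.898 × 300 = 2969 mm².
Directional factor: 1.0 + 0.5 sin^1.5(25°) = 1.137.
F_nw = 0.6 × 620 × 1.137 = 423.1 MPa.
φR_n = 0.75 × 423.1 × 2969 × 10⁻³ = 942.3 kN.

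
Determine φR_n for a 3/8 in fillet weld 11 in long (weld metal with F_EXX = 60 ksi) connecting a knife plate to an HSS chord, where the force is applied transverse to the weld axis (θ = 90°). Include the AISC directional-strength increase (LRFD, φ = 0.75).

t_e = 0.707 × 0.375 = 0.2651 in; A_we = 0.2651 × 11 = 2.916 in².
Directional factor: 1.0 + 0.5 sin^1.5(90°) = 1.5.
F_nw = 0.6 × 60 × 1.5 = 54 ksi.
φR_n = 0.75 × 54 × 2.916 = 118.1 kips.

φR_n ≈ 118 kips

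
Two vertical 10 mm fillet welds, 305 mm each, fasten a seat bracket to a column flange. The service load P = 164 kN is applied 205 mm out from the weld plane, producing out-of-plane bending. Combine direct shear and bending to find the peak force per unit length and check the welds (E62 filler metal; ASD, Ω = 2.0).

E62XX → F_EXX = 620 MPa.
L_w = 2 × 305 = 610 mm; section modulus (unit throat) S = 2 × L²/6 = 31010 mm².
Direct shear f_v = P/L_w = 164×10³/610 = 268.9 N/mm.
Moment M = P × e = 164×10³ × 205 = 33620000 N·mm; bending f_b = M/S = 1084 N/mm.
f_max = √(f_v² + f_b²) = √(268.9² + 1084²) = 1117 N/mm.
r_n/Ω = (1/2.0) × 0.6 × 620 × (0.707 × 10) = 1315 N/mm → adequate.

f_max ≈ 1120 N/mm; adequate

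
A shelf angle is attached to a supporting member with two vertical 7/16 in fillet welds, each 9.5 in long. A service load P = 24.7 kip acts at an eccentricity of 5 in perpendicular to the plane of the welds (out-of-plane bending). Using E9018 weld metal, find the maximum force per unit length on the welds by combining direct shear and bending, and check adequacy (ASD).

E90XX → F_EXX = 90 ksi.
L_w = 2 × 9.5 = 19 in; section modulus (unit throat) S = 2 × L²/6 = 30.08 in².
Direct shear f_v = P/L_w = 24.7/19 = 1.3 kip/in.
Moment M = P × e = 24.7 × 5 = 123.5 kip·in; bending f_b = M/S = 4.105 kip/in.
f_max = √(f_v² + f_b²) = √(1.3² + 4.105²) = 4.306 kip/in.
r_n/Ω = (1/2.0) × 0.6 × 90 × (0.707 × 0.4375) = 8.351 kip/in → adequate.

f_max ≈ 4.31 kip/in; adequate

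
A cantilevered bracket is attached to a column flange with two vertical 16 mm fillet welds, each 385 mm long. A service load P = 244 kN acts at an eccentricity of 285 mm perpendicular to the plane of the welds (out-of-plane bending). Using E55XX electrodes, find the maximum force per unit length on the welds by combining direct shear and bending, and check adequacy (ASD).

f_max ≈ 1440 N/mm; adequate

E55XX → F_EXX = 550 MPa.
L_w = 2 × 385 = 770 mm; section modulus (unit throat) S = 2 × L²/6 = 49410 mm².
Direct shear f_v = P/L_w = 244×10³/770 = 316.9 N/mm.
Moment M = P × e = 244×10³ × 285 = 69540000 N·mm; bending f_b = M/S = 1407 N/mm.
f_max = √(f_v² + f_b²) = √(316.9² + 1407²) = 1443 N/mm.
r_n/Ω = (1/2.0) × 0.6 × 550 × (0.707 × 16) = 1866 N/mm → adequate.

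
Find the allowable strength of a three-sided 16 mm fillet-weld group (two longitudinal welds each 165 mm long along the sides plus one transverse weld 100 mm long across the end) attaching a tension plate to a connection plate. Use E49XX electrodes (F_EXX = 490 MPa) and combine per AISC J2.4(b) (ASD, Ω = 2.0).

R_n/Ω ≈ 716 kN

t_e = 0.707 × 16 = 11.31 mm.
R_nwl = 0.6 × 490 × 11.31 × 330 × 10⁻³ = 1097 kN (longitudinal, 2 welds).
R_nwt = 0.6 × 490 × 11.31 × 100 × 10⁻³ = 332.6 kN (transverse, base value).
(i) R_nwl + R_nwt = 1430 kN; (ii) 0.85 R_nwl + 1.5 R_nwt = 1432 kN.
R_n = max = 1432 kN [governs: (ii)]; R_n/Ω = 715.9 kN.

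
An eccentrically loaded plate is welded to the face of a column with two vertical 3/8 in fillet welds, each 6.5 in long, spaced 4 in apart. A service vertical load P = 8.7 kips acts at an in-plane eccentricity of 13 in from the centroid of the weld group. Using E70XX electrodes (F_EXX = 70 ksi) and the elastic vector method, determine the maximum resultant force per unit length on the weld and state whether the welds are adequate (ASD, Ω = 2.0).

Total weld length L_w = 13 in. Treat welds as unit-width lines.
Polar moment about centroid: J = 2[d³/12 + d(b/2)²] = 2[6.5³/12 + 6.5×2²] = 97.77 in³.
Direct shear f_v = P/L_w = 8.7 / 13 = 0.6692 kip/in (vertical).
Torsion M = P·e = 8.7 × 13 = 113.1 kip·in.
Critical point at (x, y) = (2, 3.25) from centroid. f_tx = M·y/J = 3.76 kip/in; f_ty = M·x/J = 2.314 kip/in.
Resultant f_max = √[f_tx² + (f_v + f_ty)²] = √[3.76² + (0.6692 + 2.314)²] = 4.799 kip/in.
Capacity per unit length: r_n/Ω = (1/2.0) × 0.6 × 70 × (0.707 × 0.375) = 5.568 kip/in.
4.799 ≤ 5.568 → adequate.

f_max ≈ 4.8 kip/in; adequate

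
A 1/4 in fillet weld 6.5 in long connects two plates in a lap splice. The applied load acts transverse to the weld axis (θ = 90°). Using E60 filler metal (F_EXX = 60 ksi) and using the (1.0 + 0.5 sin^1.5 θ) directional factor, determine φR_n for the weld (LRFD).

t_e = 0.707 × 0.25 = 0.1767 in; A_we = 0.1767 × 6.5 = 1.149 in².
Directional factor: 1.0 + 0.5 sin^1.5(90°) = 1.5.
F_nw = 0.6 × 60 × 1.5 = 54 ksi.
φR_n = 0.75 × 54 × 1.149 = 46.53 kip.

φR_n ≈ 46.5 kip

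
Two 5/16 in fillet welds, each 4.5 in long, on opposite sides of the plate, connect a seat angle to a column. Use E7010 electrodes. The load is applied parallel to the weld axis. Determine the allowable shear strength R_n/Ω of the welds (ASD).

E70XX → F_EXX = 70 ksi.
Effective throat t_e = 0.707 × 0.3125 = 0.2209 in.
Total length L = 9 in; A_we = 0.2209 × 9 = 1.988 in².
F_nw = 0.6 F_EXX = 0.6 × 70 = 42 ksi.
R_n = 42 × 1.988 = 83.51 kip; R_n/Ω = 83.51/2.0 = 41.76 kip.

R_n/Ω ≈ 41.8 kip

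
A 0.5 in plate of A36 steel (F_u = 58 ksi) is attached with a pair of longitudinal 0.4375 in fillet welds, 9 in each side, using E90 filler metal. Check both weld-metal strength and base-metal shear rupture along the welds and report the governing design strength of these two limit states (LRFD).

E90XX → F_EXX = 90 ksi.
t_e = 0.707 × 0.4375 = 0.3093 in; L = 18 in.
Weld metal: φR_n = 0.75 × 0.6 × 90 × 0.3093 × 18 = 225.5 kips.
Base metal (shear rupture): φR_n = 0.75 × 0.6 × 58 × 0.5 × 18 = 234.9 kips.
Governing: weld metal.

φR_n ≈ 225 kips (weld metal governs)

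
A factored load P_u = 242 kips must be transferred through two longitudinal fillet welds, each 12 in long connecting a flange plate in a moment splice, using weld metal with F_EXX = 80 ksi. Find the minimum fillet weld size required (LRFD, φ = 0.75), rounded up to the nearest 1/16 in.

Total weld length L = 24 in.
Required throat t_e = P_u / (φ × 0.6 F_EXX × L) = 242 / (0.75 × 0.6 × 80 × 24) = 0.2801 in.
Required leg w = t_e / 0.707 = 0.3962 in → use 7/16 in.

w = 7/16 in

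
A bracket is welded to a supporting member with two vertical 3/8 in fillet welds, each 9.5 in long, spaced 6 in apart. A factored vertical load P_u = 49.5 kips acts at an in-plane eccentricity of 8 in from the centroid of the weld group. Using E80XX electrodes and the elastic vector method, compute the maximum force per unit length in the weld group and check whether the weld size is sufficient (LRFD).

E80XX → F_EXX = 80 ksi.
Total weld length L_w = 19 in. Treat welds as unit-width lines.
Polar moment about centroid: J = 2[d³/12 + d(b/2)²] = 2[9.5³/12 + 9.5×3²] = 313.9 in³.
Direct shear f_v = P/L_w = 49.5 / 19 = 2.605 kip/in (vertical).
Torsion M = P·e = 49.5 × 8 = 396 kip·in.
Critical point at (x, y) = (3, 4.75) from centroid. f_tx = M·y/J = 5.992 kip/in; f_ty = M·x/J = 3.785 kip/in.
Resultant f_max = √[f_tx² + (f_v + f_ty)²] = √[5.992² + (2.605 + 3.785)²] = 8.76 kip/in.
Capacity per unit length: φr_n = 0.75 × 0.6 × 80 × (0.707 × 0.375) = 9.544 kip/in.
8.76 ≤ 9.544 → adequate.

f_max ≈ 8.76 kip/in; adequate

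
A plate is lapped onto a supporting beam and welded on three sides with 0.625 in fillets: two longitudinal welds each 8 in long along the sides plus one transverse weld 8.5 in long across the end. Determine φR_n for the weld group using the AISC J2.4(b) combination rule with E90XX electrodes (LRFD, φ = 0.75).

E90XX → F_EXX = 90 ksi.
t_e = 0.707 × 0.625 = 0.4419 in.
R_nwl = 0.6 × 90 × 0.4419 × 16 = 381.8 kips (longitudinal, 2 welds).
R_nwt = 0.6 × 90 × 0.4419 × 8.5 = 202.8 kips (transverse, base value).
(i) R_nwl + R_nwt = 584.6 kips; (ii) 0.85 R_nwl + 1.5 R_nwt = 628.7 kips.
R_n = max = 628.7 kips [governs: (ii)]; φR_n = 471.6 kips.

φR_n ≈ 472 kips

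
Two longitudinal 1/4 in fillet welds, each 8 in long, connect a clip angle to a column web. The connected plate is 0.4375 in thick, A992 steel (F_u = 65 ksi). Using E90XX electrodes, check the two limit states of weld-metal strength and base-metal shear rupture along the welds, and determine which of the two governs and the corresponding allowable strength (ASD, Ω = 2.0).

E90XX → F_EXX = 90 ksi.
t_e = 0.707 × 0.25 = 0.1767 in; L = 16 in.
Weld metal: R_n/Ω = (1/2.0) × 0.6 × 90 × 0.1767 × 16 = 76.36 kip.
Base metal (shear rupture): R_n/Ω = (1/2.0) × 0.6 × 65 × 0.4375 × 16 = 136.5 kip.
Governing: weld metal.

R_n/Ω ≈ 76.4 kip (weld metal governs)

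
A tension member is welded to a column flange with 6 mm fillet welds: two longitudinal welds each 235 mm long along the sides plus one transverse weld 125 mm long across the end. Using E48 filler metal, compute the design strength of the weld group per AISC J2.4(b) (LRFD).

φR_n ≈ 545 kN

E48XX → F_EXX = 480 MPa.
t_e = 0.707 × 6 = 4.242 mm.
R_nwl = 0.6 × 480 × 4.242 × 470 × 10⁻³ = 574.2 kN (longitudinal, 2 welds).
R_nwt = 0.6 × 480 × 4.242 × 125 × 10⁻³ = 152.7 kN (transverse, base value).
(i) R_nwl + R_nwt = 726.9 kN; (ii) 0.85 R_nwl + 1.5 R_nwt = 717.1 kN.
R_n = max = 726.9 kN [governs: (i)]; φR_n = 545.2 kN.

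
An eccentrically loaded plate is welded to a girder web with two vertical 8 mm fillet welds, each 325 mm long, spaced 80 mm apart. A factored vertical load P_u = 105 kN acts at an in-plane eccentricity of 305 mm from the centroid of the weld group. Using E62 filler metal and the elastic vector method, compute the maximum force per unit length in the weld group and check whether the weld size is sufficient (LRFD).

E62XX → F_EXX = 620 MPa.
Total weld length L_w = 650 mm. Treat welds as unit-width lines.
Polar moment about centroid: J = 2[d³/12 + d(b/2)²] = 2[325³/12 + 325×40²] = 6761000 mm³.
Direct shear f_v = P/L_w = 105×10³ / 650 = 161.5 N/mm (vertical).
Torsion M = P·e = 105×10³ × 305 = 32025000 N·mm.
Critical point at (x, y) = (40, 162.5) from centroid. f_tx = M·y/J = 769.7 N/mm; f_ty = M·x/J = 189.5 N/mm.
Resultant f_max = √[f_tx² + (f_v + f_ty)²] = √[769.7² + (161.5 + 189.5)²] = 845.9 N/mm.
Capacity per unit length: φr_n = 0.75 × 0.6 × 620 × (0.707 × 8) = 1578 N/mm.
845.9 ≤ 1578 → adequate.

f_max ≈ 846 N/mm; adequate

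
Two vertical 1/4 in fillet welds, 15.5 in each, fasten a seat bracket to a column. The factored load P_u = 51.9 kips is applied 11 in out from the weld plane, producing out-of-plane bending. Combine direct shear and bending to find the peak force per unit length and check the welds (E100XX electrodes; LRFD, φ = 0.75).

f_max ≈ 7.32 kip/in; adequate

E100XX → F_EXX = 100 ksi.
L_w = 2 × 15.5 = 31 in; section modulus (unit throat) S = 2 × L²/6 = 80.08 in².
Direct shear f_v = P/L_w = 51.9/31 = 1.674 kip/in.
Moment M = P × e = 51.9 × 11 = 570.9 kip·in; bending f_b = M/S = 7.129 kip/in.
f_max = √(f_v² + f_b²) = √(1.674² + 7.129²) = 7.323 kip/in.
φr_n = 0.75 × 0.6 × 100 × (0.707 × 0.25) = 7.954 kip/in → adequate.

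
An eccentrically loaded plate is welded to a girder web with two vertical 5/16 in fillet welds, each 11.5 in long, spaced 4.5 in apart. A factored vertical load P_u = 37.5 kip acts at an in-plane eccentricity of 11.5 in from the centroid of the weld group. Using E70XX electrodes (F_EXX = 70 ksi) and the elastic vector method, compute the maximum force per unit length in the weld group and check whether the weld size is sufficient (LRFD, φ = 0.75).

Total weld length L_w = 23 in. Treat welds as unit-width lines.
Polar moment about centroid: J = 2[d³/12 + d(b/2)²] = 2[11.5³/12 + 11.5×2.25²] = 369.9 in³.
Direct shear f_v = P/L_w = 37.5 / 23 = 1.63 kip/in (vertical).
Torsion M = P·e = 37.5 × 11.5 = 431.25 kip·in.
Critical point at (x, y) = (2.25, 5.75) from centroid. f_tx = M·y/J = 6.703 kip/in; f_ty = M·x/J = 2.623 kip/in.
Resultant f_max = √[f_tx² + (f_v + f_ty)²] = √[6.703² + (1.63 + 2.623)²] = 7.939 kip/in.
Capacity per unit length: φr_n = 0.75 × 0.6 × 70 × (0.707 × 0.3125) = 6.96 kip/in.
7.939 > 6.96 → NOT adequate.

f_max ≈ 7.94 kip/in; NOT adequate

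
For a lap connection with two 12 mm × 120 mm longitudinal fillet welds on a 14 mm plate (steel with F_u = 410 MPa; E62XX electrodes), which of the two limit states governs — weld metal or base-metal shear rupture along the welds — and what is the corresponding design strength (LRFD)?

E62XX → F_EXX = 620 MPa.
t_e = 0.707 × 12 = 8.484 mm; L = 240 mm.
Weld metal: φR_n = 0.75 × 0.6 × 620 × 8.484 × 240 × 10⁻³ = 568.1 kN.
Base metal (shear rupture): φR_n = 0.75 × 0.6 × 410 × 14 × 240 × 10⁻³ = 619.9 kN.
Governing: weld metal.

φR_n ≈ 568 kN (weld metal governs)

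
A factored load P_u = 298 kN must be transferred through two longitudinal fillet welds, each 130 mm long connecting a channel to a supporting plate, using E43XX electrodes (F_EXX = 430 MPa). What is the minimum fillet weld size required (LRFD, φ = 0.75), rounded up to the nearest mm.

Total weld length L = 260 mm.
Required throat t_e = P_u / (φ × 0.6 F_EXX × L) = 298 / (0.75 × 0.6 × 430 × 260 × 10⁻³) = 5.923 mm.
Required leg w = t_e / 0.707 = 8.378 mm → use 9 mm.

w = 9 mm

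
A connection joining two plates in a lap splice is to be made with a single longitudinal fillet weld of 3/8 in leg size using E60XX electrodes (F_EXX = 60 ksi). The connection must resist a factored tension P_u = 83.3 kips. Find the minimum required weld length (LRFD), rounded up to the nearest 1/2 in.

L = 12 in

Throat t_e = 0.707 × 0.375 = 0.2651 in.
φr_n = 0.75 × 0.6 × 60 × 0.2651 = 7.158 kips/in.
L_req = P_u / φr_n = 83.3 / 7.158 = 11.64 in total.
Round up → use L = 12 in.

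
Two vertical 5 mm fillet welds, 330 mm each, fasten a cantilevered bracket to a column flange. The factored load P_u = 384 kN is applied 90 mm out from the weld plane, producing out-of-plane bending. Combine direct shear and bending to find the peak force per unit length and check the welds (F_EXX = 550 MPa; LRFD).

L_w = 2 × 330 = 660 mm; section modulus (unit throat) S = 2 × L²/6 = 36300 mm².
Direct shear f_v = P/L_w = 384×10³/660 = 581.8 N/mm.
Moment M = P × e = 384×10³ × 90 = 34560000 N·mm; bending f_b = M/S = 952.1 N/mm.
f_max = √(f_v² + f_b²) = √(581.8² + 952.1²) = 1116 N/mm.
φr_n = 0.75 × 0.6 × 550 × (0.707 × 5) = 874.9 N/mm → NOT adequate.

f_max ≈ 1120 N/mm; NOT adequate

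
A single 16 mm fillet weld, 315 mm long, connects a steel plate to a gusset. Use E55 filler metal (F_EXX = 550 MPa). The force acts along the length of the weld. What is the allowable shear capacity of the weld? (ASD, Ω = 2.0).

R_n/Ω ≈ 588 kN

Effective throat t_e = 0.707 × 16 = 11.31 mm.
Total length L = 315 mm; A_we = 11.31 × 315 = 3563 mm².
F_nw = 0.6 F_EXX = 0.6 × 550 = 330 MPa.
R_n = 330 × 3563 × 10⁻³ = 1176 kN; R_n/Ω = 1176/2.0 = 587.9 kN.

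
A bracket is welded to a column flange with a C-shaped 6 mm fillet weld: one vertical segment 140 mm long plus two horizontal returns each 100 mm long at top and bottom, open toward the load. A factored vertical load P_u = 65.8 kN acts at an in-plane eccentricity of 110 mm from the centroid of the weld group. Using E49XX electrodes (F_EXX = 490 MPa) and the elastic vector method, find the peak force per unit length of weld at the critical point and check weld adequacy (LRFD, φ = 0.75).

Total weld length L_w = 340 mm. Treat welds as unit-width lines.
Centroid: x̄ = 2×100×50 / 340 = 29.41 mm from the vertical weld.
Polar moment about centroid: J = I_x + I_y = [140³/12 + 2×100×70²] + [140×29.41² + 2(100³/12 + 100×20.59²)] = 1581000 mm³.
Direct shear f_v = P/L_w = 65.8×10³ / 340 = 193.5 N/mm (vertical).
Torsion M = P·e = 65.8×10³ × 110 = 7238000 N·mm.
Critical point at (x, y) = (70.59, 70) from centroid. f_tx = M·y/J = 320.4 N/mm; f_ty = M·x/J = 323.1 N/mm.
Resultant f_max = √[f_tx² + (f_v + f_ty)²] = √[320.4² + (193.5 + 323.1)²] = 607.9 N/mm.
Capacity per unit length: φr_n = 0.75 × 0.6 × 490 × (0.707 × 6) = 935.4 N/mm.
607.9 ≤ 935.4 → adequate.

f_max ≈ 608 N/mm; adequate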